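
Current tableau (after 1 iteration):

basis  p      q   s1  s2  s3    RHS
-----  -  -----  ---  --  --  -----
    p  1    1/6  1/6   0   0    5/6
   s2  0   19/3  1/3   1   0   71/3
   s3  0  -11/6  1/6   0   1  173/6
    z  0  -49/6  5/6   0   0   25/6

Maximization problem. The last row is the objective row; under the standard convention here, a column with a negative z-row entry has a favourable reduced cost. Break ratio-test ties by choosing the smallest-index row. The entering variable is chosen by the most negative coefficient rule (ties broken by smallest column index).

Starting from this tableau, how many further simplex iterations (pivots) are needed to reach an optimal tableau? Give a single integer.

pivot: q in, s2 out → z = 659/19
No improving column remains; optimal.

1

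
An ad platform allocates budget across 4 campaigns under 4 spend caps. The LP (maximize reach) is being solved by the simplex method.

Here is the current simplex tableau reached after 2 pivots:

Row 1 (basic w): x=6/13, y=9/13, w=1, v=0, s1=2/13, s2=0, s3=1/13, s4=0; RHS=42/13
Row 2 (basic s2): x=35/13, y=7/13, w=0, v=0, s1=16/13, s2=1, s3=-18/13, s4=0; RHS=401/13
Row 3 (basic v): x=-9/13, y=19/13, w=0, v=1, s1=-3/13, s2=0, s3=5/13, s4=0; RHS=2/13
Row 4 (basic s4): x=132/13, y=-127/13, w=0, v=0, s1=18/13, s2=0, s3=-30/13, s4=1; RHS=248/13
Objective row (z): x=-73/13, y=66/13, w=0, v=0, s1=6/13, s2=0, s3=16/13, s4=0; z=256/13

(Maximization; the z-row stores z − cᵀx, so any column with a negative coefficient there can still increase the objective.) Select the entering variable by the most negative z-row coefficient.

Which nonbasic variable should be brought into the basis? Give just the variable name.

Objective-row coefficients: x: -73/13, y: 66/13, w: 0, v: 0, s1: 6/13, s2: 0, s3: 16/13, s4: 0.
The most negative is -73/13 in column x, so x enters.

x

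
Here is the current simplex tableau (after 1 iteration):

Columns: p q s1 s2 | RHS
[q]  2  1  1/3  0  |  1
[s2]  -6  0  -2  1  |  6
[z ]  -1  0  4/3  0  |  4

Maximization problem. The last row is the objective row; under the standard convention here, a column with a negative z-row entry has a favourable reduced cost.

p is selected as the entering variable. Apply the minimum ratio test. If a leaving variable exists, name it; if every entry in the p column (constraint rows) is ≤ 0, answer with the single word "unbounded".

q

Ratios: row 1 (q): 1/2 = 1/2; row 2 (s2): entry -6 ≤ 0, skip.
Minimum ratio is in the q row, so q leaves.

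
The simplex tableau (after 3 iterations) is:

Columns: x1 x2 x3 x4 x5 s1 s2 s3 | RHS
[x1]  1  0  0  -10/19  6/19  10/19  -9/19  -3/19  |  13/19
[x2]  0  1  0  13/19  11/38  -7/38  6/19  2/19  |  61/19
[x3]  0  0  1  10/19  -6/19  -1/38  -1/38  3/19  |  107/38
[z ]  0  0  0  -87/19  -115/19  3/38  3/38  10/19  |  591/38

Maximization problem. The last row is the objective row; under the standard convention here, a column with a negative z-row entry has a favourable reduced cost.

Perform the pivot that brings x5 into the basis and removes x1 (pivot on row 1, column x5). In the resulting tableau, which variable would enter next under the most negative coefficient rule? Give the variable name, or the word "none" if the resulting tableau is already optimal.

x4

Pivot element 6/19. New z-row = old z-row − (-115/19)·(row 1/(6/19)).
Updated z-row coefficients: x1: 115/6, x2: 0, x3: 0, x4: -44/3, x5: 0, s1: 61/6, s2: -9, s3: -5/2.
The most negative is -44/3 in column x4, so x4 would enter next.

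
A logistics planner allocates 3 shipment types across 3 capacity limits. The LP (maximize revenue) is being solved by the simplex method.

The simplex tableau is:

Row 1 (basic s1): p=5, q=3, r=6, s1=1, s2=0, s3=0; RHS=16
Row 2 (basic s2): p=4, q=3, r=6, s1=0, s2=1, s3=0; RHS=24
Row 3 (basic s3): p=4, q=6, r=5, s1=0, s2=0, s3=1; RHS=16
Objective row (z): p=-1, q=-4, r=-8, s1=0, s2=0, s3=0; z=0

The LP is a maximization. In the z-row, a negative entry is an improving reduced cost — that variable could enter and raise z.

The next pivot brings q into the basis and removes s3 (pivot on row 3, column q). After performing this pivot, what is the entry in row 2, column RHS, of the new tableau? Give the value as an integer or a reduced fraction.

Pivot element is row 3, column q: 6.
Normalize row 3: new (row 3, RHS) = 16/6 = 8/3.
row 2 ← row 2 − 3·(new row 3): 24 − 3·(8/3) = 16.

16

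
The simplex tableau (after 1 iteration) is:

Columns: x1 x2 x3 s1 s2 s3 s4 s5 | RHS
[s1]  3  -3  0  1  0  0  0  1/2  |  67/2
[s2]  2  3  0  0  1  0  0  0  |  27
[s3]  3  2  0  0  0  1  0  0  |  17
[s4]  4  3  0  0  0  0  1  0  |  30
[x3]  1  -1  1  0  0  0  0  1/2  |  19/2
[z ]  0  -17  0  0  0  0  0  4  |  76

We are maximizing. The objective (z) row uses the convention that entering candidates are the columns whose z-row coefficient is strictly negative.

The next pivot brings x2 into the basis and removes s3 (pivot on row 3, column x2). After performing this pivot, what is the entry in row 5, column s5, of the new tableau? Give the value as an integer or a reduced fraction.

Pivot element is row 3, column x2: 2.
Normalize row 3: new (row 3, s5) = 0/2 = 0.
row 5 ← row 5 − (-1)·(new row 3): 1/2 − (-1)·0 = 1/2.

1/2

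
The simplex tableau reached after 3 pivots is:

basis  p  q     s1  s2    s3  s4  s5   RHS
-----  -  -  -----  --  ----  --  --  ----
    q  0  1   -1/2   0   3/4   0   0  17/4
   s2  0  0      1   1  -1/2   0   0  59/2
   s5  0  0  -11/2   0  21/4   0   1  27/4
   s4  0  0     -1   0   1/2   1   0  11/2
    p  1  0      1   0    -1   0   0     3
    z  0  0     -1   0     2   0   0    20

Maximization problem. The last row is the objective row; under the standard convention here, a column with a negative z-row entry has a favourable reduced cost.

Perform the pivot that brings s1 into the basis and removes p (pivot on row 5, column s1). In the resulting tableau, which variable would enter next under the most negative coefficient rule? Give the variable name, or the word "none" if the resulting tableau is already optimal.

none

Pivot element 1. New z-row = old z-row − (-1)·(row 5/1).
Updated z-row coefficients: p: 1, q: 0, s1: 0, s2: 0, s3: 1, s4: 0, s5: 0.
No coefficient is strictly negative; the tableau after this pivot is optimal.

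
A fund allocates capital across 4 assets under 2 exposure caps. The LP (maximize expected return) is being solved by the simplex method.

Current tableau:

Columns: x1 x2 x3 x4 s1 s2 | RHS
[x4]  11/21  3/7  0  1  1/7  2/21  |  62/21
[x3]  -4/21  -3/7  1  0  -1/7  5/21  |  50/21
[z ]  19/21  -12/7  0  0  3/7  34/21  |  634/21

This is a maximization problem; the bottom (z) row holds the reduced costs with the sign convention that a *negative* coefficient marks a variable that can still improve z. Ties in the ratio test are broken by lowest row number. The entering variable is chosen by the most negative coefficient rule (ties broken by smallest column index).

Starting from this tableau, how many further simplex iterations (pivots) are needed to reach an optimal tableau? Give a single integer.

1

pivot: x2 in, x4 out → z = 42
No improving column remains; optimal.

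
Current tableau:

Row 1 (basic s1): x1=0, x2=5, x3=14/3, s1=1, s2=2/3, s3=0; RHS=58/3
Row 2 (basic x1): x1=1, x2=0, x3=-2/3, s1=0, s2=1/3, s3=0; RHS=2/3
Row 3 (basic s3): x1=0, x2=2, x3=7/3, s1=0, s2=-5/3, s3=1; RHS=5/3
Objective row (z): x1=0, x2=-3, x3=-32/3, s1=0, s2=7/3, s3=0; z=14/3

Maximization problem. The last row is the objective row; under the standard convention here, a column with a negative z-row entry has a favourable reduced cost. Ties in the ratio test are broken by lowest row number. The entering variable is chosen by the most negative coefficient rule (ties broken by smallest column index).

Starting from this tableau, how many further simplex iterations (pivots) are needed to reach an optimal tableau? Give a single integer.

2

pivot: x3 in, s3 out → z = 86/7
pivot: s2 in, s1 out → z = 234/7
No improving column remains; optimal.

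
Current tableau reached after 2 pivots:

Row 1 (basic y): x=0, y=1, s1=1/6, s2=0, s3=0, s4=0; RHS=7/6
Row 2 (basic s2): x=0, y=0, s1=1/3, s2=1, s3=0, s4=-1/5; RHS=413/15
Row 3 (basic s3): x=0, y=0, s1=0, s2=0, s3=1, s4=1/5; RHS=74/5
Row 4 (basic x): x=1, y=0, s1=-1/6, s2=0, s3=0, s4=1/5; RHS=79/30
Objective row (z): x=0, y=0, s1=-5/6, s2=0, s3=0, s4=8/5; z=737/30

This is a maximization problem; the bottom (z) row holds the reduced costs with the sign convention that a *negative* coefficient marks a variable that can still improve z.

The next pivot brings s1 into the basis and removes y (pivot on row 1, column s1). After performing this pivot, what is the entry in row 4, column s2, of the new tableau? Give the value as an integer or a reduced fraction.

Pivot element is row 1, column s1: 1/6.
Normalize row 1: new (row 1, s2) = 0/(1/6) = 0.
row 4 ← row 4 − (-1/6)·(new row 1): 0 − (-1/6)·0 = 0.

0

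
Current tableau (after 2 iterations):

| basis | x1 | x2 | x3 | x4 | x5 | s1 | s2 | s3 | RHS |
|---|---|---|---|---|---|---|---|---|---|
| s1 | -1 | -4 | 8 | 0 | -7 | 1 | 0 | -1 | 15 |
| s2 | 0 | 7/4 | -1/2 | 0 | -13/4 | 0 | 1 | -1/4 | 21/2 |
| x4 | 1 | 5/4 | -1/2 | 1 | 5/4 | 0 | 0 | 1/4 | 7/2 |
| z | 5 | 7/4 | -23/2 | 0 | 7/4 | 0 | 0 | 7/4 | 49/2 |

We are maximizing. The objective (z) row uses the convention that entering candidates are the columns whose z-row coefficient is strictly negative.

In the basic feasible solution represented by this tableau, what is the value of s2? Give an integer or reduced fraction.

21/2

s2 is basic (row 2); its value is the RHS of that row: 21/2.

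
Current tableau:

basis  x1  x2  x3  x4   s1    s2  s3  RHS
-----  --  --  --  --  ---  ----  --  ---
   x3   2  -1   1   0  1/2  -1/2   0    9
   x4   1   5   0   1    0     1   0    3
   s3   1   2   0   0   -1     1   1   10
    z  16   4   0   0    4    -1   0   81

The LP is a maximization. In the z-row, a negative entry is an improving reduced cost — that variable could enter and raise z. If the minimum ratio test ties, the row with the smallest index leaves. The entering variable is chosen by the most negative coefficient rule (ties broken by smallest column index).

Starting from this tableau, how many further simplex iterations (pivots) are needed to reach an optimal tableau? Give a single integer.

pivot: s2 in, x4 out → z = 84
No improving column remains; optimal.

1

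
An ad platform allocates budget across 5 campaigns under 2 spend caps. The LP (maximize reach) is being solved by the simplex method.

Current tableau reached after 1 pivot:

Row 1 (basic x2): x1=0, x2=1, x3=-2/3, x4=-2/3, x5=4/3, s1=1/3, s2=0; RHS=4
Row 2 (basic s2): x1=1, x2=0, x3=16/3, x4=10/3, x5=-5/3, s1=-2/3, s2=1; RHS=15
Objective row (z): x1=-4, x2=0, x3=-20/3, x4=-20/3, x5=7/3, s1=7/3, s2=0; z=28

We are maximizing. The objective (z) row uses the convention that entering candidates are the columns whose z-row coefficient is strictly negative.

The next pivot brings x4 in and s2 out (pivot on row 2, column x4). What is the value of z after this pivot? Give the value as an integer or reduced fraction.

58

Minimum ratio for x4: 15/(10/3) = 9/2.
z changes by −(z-row coeff of x4)·ratio = −(-20/3)·(9/2) = 30.
New z = 28 + 30 = 58.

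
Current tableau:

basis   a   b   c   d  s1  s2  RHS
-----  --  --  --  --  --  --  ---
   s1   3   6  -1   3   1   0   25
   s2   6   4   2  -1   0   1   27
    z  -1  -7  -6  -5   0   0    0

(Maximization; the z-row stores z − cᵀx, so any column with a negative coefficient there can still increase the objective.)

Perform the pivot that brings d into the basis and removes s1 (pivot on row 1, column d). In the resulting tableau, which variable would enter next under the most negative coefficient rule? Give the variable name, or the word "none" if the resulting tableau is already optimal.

Pivot element 3. New z-row = old z-row − (-5)·(row 1/3).
Updated z-row coefficients: a: 4, b: 3, c: -23/3, d: 0, s1: 5/3, s2: 0.
The most negative is -23/3 in column c, so c would enter next.

c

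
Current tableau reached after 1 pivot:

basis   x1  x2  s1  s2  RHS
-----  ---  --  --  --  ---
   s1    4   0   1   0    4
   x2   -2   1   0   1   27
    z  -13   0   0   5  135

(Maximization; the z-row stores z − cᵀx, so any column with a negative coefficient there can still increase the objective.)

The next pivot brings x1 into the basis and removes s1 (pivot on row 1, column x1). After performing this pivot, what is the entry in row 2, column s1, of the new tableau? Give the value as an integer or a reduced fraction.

Pivot element is row 1, column x1: 4.
Normalize row 1: new (row 1, s1) = 1/4 = 1/4.
row 2 ← row 2 − (-2)·(new row 1): 0 − (-2)·(1/4) = 1/2.

1/2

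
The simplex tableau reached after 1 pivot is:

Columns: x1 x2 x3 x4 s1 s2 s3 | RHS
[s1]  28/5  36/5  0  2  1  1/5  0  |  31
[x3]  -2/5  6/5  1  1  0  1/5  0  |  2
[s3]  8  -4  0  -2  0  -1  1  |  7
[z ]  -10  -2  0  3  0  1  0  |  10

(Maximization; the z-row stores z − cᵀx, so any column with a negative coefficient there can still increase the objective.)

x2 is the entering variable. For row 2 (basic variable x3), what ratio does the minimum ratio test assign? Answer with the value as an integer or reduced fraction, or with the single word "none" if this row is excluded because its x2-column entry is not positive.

5/3

Ratio = RHS / (x2 entry) = 2 / (6/5) = 5/3.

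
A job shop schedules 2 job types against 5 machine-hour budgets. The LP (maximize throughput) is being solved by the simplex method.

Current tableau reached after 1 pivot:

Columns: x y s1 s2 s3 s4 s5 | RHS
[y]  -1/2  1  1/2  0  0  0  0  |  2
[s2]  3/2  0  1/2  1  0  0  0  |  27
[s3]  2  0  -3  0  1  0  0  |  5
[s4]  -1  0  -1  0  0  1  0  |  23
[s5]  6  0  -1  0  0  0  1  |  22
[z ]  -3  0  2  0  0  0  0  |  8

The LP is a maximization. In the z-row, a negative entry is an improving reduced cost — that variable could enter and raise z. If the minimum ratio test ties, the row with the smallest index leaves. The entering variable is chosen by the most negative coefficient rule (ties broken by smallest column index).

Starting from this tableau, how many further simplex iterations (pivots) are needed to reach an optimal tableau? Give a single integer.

pivot: x in, s3 out → z = 31/2
pivot: s1 in, s5 out → z = 283/16
No improving column remains; optimal.

2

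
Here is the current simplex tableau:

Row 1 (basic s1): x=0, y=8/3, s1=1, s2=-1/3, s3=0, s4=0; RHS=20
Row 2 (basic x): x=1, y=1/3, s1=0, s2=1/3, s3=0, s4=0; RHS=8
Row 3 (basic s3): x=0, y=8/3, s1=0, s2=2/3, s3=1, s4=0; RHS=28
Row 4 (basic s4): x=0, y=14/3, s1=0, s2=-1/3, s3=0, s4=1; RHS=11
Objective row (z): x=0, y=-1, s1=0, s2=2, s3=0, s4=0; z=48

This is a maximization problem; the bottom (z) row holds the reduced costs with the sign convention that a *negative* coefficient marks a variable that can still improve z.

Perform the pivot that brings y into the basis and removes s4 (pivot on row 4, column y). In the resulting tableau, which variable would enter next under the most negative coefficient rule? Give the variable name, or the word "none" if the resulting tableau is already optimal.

none

Pivot element 14/3. New z-row = old z-row − (-1)·(row 4/(14/3)).
Updated z-row coefficients: x: 0, y: 0, s1: 0, s2: 27/14, s3: 0, s4: 3/14.
No coefficient is strictly negative; the tableau after this pivot is optimal.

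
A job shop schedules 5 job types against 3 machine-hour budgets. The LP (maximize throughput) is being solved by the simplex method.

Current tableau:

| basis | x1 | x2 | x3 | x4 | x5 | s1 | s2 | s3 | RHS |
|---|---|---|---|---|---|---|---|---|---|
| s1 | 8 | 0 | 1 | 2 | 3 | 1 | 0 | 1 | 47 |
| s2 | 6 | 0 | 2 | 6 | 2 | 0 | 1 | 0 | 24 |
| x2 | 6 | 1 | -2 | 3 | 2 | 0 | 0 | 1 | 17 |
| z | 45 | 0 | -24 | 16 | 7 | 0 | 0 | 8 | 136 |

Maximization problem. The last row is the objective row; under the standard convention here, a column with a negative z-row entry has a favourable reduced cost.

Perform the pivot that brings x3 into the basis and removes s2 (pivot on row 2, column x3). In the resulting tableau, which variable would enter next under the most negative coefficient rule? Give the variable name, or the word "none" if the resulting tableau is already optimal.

Pivot element 2. New z-row = old z-row − (-24)·(row 2/2).
Updated z-row coefficients: x1: 117, x2: 0, x3: 0, x4: 88, x5: 31, s1: 0, s2: 12, s3: 8.
No coefficient is strictly negative; the tableau after this pivot is optimal.

none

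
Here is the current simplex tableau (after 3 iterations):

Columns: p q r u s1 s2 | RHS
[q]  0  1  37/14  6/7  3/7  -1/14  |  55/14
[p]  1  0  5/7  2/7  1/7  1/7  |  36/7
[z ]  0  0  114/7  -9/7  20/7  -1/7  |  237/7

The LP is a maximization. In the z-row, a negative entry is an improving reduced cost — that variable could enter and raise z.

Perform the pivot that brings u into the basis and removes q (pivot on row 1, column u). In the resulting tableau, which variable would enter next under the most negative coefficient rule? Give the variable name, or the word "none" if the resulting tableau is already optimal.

Pivot element 6/7. New z-row = old z-row − (-9/7)·(row 1/(6/7)).
Updated z-row coefficients: p: 0, q: 3/2, r: 81/4, u: 0, s1: 7/2, s2: -1/4.
The most negative is -1/4 in column s2, so s2 would enter next.

s2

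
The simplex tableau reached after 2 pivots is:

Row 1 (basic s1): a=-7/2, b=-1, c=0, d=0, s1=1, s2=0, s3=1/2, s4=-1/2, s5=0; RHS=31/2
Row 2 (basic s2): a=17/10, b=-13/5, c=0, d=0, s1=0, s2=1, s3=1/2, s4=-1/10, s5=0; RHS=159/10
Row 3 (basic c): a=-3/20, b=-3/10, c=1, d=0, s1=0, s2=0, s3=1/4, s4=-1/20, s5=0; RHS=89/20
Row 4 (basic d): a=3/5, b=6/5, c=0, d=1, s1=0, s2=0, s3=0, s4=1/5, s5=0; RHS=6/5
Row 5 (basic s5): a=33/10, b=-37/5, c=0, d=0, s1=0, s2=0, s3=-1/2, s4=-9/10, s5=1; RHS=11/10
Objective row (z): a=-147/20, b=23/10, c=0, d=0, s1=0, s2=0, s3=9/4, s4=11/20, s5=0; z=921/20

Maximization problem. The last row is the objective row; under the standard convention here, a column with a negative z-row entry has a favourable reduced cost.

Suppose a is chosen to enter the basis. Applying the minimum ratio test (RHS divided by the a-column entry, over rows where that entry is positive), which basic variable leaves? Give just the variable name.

s5

Ratios: row 1 (s1): entry -7/2 ≤ 0, skip; row 2 (s2): (159/10)/(17/10) = 159/17; row 3 (c): entry -3/20 ≤ 0, skip; row 4 (d): (6/5)/(3/5) = 2; row 5 (s5): (11/10)/(33/10) = 1/3.
Minimum ratio 1/3 is in the s5 row, so s5 leaves.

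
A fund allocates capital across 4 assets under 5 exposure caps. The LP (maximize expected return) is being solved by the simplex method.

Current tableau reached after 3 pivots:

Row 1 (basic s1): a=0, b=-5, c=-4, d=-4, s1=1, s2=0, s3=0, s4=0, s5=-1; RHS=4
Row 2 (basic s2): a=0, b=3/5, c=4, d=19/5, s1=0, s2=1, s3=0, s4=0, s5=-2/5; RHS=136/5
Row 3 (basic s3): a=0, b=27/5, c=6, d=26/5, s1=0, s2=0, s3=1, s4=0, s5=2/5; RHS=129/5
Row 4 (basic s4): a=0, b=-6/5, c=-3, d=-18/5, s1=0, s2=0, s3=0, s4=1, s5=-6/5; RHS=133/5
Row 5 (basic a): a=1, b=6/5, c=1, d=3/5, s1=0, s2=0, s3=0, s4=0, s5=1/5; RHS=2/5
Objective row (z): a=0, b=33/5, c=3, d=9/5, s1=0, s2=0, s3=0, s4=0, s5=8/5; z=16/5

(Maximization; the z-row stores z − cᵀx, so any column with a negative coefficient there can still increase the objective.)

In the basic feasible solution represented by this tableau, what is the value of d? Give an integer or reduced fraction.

d is nonbasic (not in the basis column), so its value in the current BFS is 0.

0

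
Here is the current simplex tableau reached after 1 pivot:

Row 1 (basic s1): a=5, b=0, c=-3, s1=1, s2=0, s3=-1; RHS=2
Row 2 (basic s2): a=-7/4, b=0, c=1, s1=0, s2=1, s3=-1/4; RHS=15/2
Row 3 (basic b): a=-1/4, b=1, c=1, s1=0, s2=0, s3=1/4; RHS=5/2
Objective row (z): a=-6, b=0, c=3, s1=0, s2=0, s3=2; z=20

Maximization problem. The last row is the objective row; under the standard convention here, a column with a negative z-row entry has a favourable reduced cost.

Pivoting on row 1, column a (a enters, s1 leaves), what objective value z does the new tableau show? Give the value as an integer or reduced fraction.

112/5

Minimum ratio for a: 2/5 = 2/5.
z changes by −(z-row coeff of a)·ratio = −(-6)·(2/5) = 12/5.
New z = 20 + (12/5) = 112/5.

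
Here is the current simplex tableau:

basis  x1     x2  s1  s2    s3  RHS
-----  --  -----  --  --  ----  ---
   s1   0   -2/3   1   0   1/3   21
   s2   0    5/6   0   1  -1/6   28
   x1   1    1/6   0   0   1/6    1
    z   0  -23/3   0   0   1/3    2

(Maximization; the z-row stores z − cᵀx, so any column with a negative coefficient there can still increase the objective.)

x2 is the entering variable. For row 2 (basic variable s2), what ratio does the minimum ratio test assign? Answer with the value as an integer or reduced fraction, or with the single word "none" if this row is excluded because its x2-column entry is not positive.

168/5

Ratio = RHS / (x2 entry) = 28 / (5/6) = 168/5.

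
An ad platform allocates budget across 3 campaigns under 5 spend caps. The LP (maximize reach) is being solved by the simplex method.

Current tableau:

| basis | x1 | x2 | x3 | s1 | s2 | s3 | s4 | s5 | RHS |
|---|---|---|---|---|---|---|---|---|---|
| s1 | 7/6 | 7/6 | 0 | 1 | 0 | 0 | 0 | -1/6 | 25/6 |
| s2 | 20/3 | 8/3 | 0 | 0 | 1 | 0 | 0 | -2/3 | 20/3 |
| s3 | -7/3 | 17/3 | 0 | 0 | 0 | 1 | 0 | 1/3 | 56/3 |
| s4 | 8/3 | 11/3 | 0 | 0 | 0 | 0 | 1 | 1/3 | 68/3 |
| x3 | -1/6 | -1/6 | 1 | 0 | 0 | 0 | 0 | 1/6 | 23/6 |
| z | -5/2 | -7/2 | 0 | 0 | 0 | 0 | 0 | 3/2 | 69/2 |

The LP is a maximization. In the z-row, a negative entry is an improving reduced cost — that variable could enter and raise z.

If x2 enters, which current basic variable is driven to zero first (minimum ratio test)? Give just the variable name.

Ratios: row 1 (s1): (25/6)/(7/6) = 25/7; row 2 (s2): (20/3)/(8/3) = 5/2; row 3 (s3): (56/3)/(17/3) = 56/17; row 4 (s4): (68/3)/(11/3) = 68/11; row 5 (x3): entry -1/6 ≤ 0, skip.
Minimum ratio 5/2 is in the s2 row, so s2 leaves.

s2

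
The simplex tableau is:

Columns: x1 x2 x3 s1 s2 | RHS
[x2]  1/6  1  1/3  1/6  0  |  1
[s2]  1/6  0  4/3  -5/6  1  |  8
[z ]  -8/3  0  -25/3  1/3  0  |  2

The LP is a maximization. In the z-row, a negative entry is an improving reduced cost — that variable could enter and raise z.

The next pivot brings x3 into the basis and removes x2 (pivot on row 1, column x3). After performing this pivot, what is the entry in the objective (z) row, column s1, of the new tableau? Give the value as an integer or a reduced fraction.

Pivot element is row 1, column x3: 1/3.
Normalize row 1: new (row 1, s1) = (1/6)/(1/3) = 1/2.
z-row ← z-row − (-25/3)·(new row 1): 1/3 − (-25/3)·(1/2) = 9/2.

9/2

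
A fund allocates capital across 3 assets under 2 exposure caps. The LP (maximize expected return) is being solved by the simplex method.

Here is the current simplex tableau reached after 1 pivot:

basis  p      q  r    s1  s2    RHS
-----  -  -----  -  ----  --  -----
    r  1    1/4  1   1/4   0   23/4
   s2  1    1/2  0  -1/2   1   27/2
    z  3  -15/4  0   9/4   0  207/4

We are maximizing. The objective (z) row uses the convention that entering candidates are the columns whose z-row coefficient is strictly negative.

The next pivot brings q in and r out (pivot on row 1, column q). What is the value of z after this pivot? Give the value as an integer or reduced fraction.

138

Minimum ratio for q: (23/4)/(1/4) = 23.
z changes by −(z-row coeff of q)·ratio = −(-15/4)·23 = 345/4.
New z = 207/4 + (345/4) = 138.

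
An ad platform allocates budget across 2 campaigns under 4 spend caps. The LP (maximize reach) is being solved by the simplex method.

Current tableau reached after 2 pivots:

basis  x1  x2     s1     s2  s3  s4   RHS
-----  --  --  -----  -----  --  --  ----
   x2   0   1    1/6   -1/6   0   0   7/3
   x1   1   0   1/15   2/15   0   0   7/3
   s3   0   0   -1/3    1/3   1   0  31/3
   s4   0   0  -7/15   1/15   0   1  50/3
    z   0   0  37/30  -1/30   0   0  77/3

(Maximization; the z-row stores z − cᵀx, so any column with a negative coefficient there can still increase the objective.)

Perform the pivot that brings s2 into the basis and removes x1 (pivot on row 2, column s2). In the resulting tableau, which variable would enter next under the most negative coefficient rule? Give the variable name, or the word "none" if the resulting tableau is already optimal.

none

Pivot element 2/15. New z-row = old z-row − (-1/30)·(row 2/(2/15)).
Updated z-row coefficients: x1: 1/4, x2: 0, s1: 5/4, s2: 0, s3: 0, s4: 0.
No coefficient is strictly negative; the tableau after this pivot is optimal.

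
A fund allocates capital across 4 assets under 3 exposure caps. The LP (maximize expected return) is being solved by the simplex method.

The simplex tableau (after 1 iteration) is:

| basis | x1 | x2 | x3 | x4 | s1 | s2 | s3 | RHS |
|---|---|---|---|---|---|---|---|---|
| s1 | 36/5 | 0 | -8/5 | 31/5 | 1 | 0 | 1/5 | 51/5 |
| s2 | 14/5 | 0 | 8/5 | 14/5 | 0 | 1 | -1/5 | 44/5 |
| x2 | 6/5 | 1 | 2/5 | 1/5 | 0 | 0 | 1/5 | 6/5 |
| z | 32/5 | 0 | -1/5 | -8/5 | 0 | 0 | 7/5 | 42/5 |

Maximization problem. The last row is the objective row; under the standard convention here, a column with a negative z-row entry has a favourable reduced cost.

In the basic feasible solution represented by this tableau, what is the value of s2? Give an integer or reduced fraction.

s2 is basic (row 2); its value is the RHS of that row: 44/5.

44/5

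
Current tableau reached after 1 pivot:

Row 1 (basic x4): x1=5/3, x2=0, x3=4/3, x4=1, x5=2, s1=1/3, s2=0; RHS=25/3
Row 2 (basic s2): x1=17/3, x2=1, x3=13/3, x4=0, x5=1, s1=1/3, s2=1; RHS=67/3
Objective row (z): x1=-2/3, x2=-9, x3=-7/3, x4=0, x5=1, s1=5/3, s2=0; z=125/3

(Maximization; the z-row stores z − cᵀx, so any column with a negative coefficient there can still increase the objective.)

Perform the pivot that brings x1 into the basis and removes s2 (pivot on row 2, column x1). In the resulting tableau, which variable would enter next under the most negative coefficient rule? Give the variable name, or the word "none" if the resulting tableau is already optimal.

Pivot element 17/3. New z-row = old z-row − (-2/3)·(row 2/(17/3)).
Updated z-row coefficients: x1: 0, x2: -151/17, x3: -31/17, x4: 0, x5: 19/17, s1: 29/17, s2: 2/17.
The most negative is -151/17 in column x2, so x2 would enter next.

x2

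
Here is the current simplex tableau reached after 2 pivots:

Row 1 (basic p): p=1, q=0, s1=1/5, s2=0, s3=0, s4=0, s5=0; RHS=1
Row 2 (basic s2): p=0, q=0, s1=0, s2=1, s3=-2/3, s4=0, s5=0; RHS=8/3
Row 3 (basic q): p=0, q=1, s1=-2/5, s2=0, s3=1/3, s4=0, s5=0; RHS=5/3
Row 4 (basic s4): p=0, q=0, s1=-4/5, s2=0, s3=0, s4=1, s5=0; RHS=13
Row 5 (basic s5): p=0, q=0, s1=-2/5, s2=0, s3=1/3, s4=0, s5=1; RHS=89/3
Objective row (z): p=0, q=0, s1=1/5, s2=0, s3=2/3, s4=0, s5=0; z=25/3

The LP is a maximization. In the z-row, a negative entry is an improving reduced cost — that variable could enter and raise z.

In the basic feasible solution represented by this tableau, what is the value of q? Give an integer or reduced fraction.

q is basic (row 3); its value is the RHS of that row: 5/3.

5/3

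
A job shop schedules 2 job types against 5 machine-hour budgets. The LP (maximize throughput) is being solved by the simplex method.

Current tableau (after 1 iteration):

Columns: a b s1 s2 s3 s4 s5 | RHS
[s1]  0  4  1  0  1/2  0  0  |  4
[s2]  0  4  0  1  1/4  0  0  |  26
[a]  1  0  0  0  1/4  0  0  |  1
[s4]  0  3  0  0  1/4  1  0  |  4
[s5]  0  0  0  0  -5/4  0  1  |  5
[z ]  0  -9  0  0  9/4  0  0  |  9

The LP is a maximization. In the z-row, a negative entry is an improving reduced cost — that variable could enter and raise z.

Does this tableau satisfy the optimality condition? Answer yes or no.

Column b has objective-row coefficient -9, which is negative; an improving pivot exists, so not yet optimal.

no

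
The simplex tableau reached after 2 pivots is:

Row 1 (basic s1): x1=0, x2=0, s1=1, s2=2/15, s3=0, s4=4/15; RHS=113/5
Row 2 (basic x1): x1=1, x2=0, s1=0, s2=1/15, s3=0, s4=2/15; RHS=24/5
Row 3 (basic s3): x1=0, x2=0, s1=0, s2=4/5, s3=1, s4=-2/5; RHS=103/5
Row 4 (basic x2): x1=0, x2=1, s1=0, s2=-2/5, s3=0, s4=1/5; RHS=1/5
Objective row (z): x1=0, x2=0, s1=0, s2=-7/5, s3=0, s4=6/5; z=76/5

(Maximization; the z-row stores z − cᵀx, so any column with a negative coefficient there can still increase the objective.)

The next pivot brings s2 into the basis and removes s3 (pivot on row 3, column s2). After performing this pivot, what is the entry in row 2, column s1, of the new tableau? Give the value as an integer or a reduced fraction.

0

Pivot element is row 3, column s2: 4/5.
Normalize row 3: new (row 3, s1) = 0/(4/5) = 0.
row 2 ← row 2 − (1/15)·(new row 3): 0 − (1/15)·0 = 0.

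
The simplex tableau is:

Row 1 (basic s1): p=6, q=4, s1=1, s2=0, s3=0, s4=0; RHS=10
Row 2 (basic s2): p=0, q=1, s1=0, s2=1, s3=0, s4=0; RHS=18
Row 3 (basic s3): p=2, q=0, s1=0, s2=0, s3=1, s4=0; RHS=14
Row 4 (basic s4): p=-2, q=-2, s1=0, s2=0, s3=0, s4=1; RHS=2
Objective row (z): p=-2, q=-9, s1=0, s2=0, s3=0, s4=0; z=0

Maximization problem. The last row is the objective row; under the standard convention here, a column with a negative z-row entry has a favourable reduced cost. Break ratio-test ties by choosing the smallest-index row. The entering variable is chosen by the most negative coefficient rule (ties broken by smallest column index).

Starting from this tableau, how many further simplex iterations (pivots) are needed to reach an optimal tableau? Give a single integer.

1

pivot: q in, s1 out → z = 45/2
No improving column remains; optimal.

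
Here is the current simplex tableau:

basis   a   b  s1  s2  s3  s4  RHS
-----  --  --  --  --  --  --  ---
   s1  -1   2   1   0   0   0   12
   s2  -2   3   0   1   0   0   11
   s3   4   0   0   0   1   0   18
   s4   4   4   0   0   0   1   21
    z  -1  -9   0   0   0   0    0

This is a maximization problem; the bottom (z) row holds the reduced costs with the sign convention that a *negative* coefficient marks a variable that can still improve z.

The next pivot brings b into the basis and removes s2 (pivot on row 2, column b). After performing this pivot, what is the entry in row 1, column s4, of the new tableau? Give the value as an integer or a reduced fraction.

0

Pivot element is row 2, column b: 3.
Normalize row 2: new (row 2, s4) = 0/3 = 0.
row 1 ← row 1 − 2·(new row 2): 0 − 2·0 = 0.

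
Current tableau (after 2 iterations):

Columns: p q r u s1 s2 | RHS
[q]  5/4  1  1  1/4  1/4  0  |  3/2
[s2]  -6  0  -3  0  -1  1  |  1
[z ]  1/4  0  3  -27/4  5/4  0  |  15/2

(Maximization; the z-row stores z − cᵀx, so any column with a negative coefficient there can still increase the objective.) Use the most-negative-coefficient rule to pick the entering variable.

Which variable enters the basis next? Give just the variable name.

u

Objective-row coefficients: p: 1/4, q: 0, r: 3, u: -27/4, s1: 5/4, s2: 0.
The most negative is -27/4 in column u, so u enters.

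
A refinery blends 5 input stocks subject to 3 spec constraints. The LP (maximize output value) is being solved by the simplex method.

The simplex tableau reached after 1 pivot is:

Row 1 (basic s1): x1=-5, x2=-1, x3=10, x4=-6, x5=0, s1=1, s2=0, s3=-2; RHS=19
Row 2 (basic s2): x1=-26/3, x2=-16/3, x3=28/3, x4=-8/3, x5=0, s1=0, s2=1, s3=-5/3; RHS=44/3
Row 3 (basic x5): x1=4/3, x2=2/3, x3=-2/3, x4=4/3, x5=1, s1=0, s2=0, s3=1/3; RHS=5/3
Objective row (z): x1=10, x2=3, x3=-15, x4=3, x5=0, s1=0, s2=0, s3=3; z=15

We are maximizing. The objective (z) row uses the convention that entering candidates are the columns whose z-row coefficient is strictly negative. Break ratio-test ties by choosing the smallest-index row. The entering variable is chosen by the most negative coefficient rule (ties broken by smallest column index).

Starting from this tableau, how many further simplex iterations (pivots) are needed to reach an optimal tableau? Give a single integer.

pivot: x3 in, s2 out → z = 270/7
pivot: x2 in, s1 out → z = 467/11
pivot: x4 in, x5 out → z = 2283/44
No improving column remains; optimal.

3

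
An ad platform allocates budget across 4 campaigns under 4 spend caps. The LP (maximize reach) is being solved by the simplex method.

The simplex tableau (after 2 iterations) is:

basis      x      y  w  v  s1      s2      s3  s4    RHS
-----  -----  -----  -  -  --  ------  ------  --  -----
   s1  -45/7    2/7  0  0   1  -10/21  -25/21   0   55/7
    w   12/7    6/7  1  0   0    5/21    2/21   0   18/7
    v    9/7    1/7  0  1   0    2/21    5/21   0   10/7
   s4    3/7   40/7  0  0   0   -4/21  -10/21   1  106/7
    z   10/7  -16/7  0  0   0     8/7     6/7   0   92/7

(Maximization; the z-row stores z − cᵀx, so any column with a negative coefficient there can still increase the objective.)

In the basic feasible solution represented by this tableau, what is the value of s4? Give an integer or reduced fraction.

s4 is basic (row 4); its value is the RHS of that row: 106/7.

106/7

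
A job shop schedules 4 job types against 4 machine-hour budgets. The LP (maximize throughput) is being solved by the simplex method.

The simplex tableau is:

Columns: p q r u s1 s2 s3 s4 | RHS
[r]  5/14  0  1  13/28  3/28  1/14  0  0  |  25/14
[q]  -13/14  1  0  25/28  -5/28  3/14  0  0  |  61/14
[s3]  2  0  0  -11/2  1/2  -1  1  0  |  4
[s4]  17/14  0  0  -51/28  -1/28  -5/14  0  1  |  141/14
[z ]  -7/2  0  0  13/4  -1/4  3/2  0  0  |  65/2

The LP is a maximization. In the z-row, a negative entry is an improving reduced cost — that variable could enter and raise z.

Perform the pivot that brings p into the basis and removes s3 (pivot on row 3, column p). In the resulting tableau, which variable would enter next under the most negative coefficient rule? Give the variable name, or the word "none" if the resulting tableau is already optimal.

u

Pivot element 2. New z-row = old z-row − (-7/2)·(row 3/2).
Updated z-row coefficients: p: 0, q: 0, r: 0, u: -51/8, s1: 5/8, s2: -1/4, s3: 7/4, s4: 0.
The most negative is -51/8 in column u, so u would enter next.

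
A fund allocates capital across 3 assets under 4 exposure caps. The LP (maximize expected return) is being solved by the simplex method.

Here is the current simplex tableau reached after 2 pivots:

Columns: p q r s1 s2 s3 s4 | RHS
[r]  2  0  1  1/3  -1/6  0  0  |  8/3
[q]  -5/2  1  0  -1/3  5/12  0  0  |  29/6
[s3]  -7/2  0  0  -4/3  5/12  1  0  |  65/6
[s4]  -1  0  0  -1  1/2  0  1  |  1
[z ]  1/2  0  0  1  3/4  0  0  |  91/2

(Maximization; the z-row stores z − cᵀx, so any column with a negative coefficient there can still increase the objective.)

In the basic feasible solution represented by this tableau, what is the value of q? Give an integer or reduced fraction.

29/6

q is basic (row 2); its value is the RHS of that row: 29/6.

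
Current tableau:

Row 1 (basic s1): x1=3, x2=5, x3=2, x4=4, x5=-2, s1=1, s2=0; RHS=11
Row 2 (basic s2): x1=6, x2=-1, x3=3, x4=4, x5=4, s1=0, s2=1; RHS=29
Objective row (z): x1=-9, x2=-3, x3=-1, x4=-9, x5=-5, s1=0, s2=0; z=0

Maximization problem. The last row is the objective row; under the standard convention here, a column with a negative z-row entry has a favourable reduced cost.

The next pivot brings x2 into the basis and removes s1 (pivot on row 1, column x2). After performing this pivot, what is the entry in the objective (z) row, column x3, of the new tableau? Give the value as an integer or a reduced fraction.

Pivot element is row 1, column x2: 5.
Normalize row 1: new (row 1, x3) = 2/5 = 2/5.
z-row ← z-row − (-3)·(new row 1): -1 − (-3)·(2/5) = 1/5.

1/5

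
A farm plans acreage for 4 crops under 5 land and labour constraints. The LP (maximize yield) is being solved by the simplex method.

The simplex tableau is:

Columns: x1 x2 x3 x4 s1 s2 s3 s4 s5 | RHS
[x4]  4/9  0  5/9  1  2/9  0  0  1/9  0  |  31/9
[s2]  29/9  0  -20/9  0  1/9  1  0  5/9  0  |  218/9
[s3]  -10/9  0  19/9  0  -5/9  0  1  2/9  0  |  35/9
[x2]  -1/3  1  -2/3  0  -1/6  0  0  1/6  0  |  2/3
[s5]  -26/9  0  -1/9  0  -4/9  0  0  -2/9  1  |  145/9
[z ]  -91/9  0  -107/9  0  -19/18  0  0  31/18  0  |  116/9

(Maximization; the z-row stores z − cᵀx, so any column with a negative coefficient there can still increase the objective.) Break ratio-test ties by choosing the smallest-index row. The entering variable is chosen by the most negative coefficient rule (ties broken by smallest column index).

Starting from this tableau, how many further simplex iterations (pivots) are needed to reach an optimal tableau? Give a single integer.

3

pivot: x3 in, s3 out → z = 661/19
pivot: x1 in, x4 out → z = 620/7
pivot: s3 in, s2 out → z = 2279/25
No improving column remains; optimal.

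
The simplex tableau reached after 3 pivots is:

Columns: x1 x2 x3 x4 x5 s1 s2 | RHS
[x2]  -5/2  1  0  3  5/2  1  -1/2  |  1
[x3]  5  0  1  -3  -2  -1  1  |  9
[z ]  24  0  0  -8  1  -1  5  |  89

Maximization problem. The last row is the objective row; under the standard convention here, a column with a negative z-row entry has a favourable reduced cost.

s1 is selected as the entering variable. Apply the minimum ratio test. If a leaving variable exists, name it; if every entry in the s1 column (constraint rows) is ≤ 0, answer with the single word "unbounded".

Ratios: row 1 (x2): 1/1 = 1; row 2 (x3): entry -1 ≤ 0, skip.
Minimum ratio is in the x2 row, so x2 leaves.

x2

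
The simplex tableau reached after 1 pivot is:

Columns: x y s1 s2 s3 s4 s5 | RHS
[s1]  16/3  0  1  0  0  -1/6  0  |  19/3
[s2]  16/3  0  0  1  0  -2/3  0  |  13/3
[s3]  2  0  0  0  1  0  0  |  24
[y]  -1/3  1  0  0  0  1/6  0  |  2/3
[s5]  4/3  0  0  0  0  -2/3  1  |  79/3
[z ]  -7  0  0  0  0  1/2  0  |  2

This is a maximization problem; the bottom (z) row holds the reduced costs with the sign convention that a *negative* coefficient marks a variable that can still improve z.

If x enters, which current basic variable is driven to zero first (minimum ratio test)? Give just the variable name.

s2

Ratios: row 1 (s1): (19/3)/(16/3) = 19/16; row 2 (s2): (13/3)/(16/3) = 13/16; row 3 (s3): 24/2 = 12; row 4 (y): entry -1/3 ≤ 0, skip; row 5 (s5): (79/3)/(4/3) = 79/4.
Minimum ratio 13/16 is in the s2 row, so s2 leaves.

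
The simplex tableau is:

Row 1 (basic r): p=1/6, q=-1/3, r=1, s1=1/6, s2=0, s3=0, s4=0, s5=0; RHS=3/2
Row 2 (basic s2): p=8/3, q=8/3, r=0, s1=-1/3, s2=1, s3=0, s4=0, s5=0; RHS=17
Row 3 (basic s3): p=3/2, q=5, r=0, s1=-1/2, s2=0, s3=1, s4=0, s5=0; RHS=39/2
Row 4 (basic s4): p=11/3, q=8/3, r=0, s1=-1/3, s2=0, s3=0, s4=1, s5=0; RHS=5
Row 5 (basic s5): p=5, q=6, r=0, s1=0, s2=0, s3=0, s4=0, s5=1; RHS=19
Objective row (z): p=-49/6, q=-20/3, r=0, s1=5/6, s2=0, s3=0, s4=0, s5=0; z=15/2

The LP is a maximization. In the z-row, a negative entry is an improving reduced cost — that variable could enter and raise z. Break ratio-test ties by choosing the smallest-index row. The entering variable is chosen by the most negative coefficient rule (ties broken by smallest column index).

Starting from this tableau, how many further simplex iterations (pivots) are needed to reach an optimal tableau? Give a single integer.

2

pivot: p in, s4 out → z = 205/11
pivot: q in, p out → z = 20
No improving column remains; optimal.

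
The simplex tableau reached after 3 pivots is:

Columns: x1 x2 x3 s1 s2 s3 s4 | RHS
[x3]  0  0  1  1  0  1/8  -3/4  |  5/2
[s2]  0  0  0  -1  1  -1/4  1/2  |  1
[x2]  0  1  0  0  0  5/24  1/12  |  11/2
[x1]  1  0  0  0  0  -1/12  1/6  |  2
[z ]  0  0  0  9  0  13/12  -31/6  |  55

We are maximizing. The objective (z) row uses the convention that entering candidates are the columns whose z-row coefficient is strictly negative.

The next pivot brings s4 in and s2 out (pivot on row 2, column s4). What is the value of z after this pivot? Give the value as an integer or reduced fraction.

Minimum ratio for s4: 1/(1/2) = 2.
z changes by −(z-row coeff of s4)·ratio = −(-31/6)·2 = 31/3.
New z = 55 + (31/3) = 196/3.

196/3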